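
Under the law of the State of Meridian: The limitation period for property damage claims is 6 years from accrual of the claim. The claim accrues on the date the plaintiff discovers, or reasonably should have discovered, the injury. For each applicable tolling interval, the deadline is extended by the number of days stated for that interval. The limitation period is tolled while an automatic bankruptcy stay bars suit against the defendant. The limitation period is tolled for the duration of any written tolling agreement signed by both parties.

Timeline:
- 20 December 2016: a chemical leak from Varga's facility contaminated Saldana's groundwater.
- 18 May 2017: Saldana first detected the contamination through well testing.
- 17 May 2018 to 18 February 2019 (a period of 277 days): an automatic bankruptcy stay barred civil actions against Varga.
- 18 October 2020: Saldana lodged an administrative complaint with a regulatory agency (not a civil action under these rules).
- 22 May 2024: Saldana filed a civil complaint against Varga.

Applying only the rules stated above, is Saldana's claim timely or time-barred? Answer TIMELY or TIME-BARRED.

The claim did not accrue until Saldana discovered the injury on 18 May 2017; the 20 December 2016 act date does not start the clock under the stated rule.
Adding the 6 years base period to 18 May 2017 gives a deadline of 18 May 2023, before any tolling.
Because the automatic bankruptcy stay ran from 17 May 2018 to 18 February 2019, the deadline is extended by 277 days to 19 February 2024.
The other events in the timeline have no effect on the limitation period under the stated rules.
Saldana filed on 22 May 2024, after the 19 February 2024 deadline, so the action is time-barred.

TIME-BARRED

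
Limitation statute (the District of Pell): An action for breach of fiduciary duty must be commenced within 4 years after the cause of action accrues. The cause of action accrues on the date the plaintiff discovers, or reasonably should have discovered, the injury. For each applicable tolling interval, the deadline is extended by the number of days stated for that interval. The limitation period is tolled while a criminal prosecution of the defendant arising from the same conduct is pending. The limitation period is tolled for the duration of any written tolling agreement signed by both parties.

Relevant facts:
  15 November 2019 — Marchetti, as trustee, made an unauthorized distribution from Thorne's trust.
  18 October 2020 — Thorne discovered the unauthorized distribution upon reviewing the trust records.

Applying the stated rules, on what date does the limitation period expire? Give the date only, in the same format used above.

18 October 2024

Accrual is tied to discovery, so the period began on 18 October 2020 rather than on 15 November 2019 when the act occurred.
The untolled deadline — 4 years after 18 October 2020 — is 18 October 2024.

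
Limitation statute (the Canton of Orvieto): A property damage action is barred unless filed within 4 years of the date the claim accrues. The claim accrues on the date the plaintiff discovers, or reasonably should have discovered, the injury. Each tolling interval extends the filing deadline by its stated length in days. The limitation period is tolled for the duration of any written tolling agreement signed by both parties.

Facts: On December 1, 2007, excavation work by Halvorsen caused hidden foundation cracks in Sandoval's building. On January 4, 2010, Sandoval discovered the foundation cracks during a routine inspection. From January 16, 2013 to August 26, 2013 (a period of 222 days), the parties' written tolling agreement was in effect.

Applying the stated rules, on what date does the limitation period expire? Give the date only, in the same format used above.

Accrual is tied to discovery, so the period began on January 4, 2010 rather than on December 1, 2007 when the act occurred.
The untolled deadline — 4 years after January 4, 2010 — is January 4, 2014.
Because the written tolling agreement ran from January 16, 2013 to August 26, 2013, the deadline is extended by 222 days to August 14, 2014.

August 14, 2014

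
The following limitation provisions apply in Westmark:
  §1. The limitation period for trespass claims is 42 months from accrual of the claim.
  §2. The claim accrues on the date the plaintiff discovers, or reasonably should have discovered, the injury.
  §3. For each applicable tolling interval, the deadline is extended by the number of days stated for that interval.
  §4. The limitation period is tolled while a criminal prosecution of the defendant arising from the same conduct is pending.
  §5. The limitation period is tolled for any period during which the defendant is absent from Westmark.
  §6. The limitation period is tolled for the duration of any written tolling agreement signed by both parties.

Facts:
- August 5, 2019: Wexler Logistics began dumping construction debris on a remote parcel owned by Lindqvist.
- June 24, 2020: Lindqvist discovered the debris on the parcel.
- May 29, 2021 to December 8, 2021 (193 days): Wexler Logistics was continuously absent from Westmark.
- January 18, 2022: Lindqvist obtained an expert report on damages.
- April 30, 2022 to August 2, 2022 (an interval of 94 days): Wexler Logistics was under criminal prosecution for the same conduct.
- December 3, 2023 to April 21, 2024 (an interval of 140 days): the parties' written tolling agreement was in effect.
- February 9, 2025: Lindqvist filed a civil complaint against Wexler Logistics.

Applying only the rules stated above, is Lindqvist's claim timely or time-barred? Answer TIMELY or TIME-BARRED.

TIMELY

The claim did not accrue until Lindqvist discovered the injury on June 24, 2020; the August 5, 2019 act date does not start the clock under the stated rule.
42 months from June 24, 2020 is December 24, 2023.
The defendant's absence from the jurisdiction from May 29, 2021 to December 8, 2021 tolled the period for 193 days, extending the deadline to July 4, 2024.
The period was tolled for 94 days by the pending criminal prosecution (April 30, 2022 to August 2, 2022), pushing the deadline to October 6, 2024.
The period was tolled for 140 days by the written tolling agreement (December 3, 2023 to April 21, 2024), pushing the deadline to February 23, 2025.
The other events in the timeline have no effect on the limitation period under the stated rules.
Lindqvist filed on February 9, 2025, before the February 23, 2025 deadline, so the action is timely.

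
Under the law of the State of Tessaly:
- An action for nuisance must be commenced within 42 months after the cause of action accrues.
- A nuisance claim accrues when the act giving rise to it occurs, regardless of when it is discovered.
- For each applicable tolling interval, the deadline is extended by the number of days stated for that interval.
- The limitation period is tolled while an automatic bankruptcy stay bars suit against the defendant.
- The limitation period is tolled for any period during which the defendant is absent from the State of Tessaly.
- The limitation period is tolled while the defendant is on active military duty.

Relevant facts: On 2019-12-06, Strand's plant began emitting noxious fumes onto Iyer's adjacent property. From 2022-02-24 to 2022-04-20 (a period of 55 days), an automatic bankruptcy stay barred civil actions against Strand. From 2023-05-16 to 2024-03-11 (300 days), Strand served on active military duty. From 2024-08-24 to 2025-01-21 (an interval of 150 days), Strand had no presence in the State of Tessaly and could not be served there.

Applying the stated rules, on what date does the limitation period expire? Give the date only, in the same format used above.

The limitation period began to run on 2019-12-06.
Adding the 42 months base period to 2019-12-06 gives a deadline of 2023-06-06, before any tolling.
The period was tolled for 55 days by the automatic bankruptcy stay (2022-02-24 to 2022-04-20), pushing the deadline to 2023-07-31.
The period was tolled for 300 days by the defendant's active military service (2023-05-16 to 2024-03-11), pushing the deadline to 2024-05-26.
The defendant's absence from the jurisdiction starting 2024-08-24 came too late — the period had run on 2024-05-26 — and so does not extend the deadline.

2024-05-26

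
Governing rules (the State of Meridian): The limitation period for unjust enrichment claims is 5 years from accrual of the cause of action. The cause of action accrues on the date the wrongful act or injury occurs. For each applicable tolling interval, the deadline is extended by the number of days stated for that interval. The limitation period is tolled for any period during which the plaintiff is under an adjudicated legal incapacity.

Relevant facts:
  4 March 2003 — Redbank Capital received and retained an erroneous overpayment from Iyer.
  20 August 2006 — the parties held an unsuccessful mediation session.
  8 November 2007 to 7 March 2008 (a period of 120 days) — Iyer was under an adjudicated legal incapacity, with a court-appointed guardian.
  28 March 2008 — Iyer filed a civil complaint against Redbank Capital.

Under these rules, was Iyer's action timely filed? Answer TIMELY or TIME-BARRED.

The cause of action accrued on 4 March 2003, the date of the act.
5 years from 4 March 2003 is 4 March 2008.
Because the plaintiff's legal incapacity ran from 8 November 2007 to 7 March 2008, the deadline is extended by 120 days to 2 July 2008.
Nothing else in the chronology tolls or restarts the period.
The 28 March 2008 filing precedes the 2 July 2008 deadline; the claim is timely.

TIMELY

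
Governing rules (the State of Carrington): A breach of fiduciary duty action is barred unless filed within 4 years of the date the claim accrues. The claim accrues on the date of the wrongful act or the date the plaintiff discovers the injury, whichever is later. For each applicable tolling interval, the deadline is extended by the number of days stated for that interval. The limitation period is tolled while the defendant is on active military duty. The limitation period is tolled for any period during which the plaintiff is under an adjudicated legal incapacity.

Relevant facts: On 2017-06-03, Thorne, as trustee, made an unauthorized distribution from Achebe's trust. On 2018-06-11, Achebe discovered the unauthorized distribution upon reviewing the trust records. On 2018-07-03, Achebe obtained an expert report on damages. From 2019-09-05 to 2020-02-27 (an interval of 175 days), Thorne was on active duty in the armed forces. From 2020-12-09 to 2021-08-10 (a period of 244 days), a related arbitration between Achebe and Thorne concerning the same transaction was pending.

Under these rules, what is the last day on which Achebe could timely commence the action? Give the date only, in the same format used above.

The claim accrued on 2018-06-11 — the later of the 2017-06-03 act and the 2018-06-11 discovery.
The untolled deadline — 4 years after 2018-06-11 — is 2022-06-11.
The period was tolled for 175 days by the defendant's active military service (2019-09-05 to 2020-02-27), pushing the deadline to 2022-12-03.
No stated provision tolls the period for a pending arbitration, so the interval from 2020-12-09 to 2021-08-10 has no effect on the deadline.
None of the other events listed affects the running of the period under the stated rules.

2022-12-03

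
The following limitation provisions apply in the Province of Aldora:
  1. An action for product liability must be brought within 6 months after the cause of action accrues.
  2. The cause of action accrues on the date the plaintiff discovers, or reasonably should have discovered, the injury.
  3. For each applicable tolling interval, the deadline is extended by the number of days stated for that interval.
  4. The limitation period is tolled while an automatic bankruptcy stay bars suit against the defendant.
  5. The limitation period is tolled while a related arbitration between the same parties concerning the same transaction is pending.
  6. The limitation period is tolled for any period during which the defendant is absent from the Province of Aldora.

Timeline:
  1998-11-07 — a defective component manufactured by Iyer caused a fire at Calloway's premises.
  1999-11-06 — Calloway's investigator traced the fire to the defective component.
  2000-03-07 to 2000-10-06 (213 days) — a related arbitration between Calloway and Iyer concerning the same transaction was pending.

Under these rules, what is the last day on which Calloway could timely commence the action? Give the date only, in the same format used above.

2000-12-05

Accrual is tied to discovery, so the period began on 1999-11-06 rather than on 1998-11-07 when the act occurred.
6 months from 1999-11-06 is 2000-05-06.
Because the pending related arbitration ran from 2000-03-07 to 2000-10-06, the deadline is extended by 213 days to 2000-12-05.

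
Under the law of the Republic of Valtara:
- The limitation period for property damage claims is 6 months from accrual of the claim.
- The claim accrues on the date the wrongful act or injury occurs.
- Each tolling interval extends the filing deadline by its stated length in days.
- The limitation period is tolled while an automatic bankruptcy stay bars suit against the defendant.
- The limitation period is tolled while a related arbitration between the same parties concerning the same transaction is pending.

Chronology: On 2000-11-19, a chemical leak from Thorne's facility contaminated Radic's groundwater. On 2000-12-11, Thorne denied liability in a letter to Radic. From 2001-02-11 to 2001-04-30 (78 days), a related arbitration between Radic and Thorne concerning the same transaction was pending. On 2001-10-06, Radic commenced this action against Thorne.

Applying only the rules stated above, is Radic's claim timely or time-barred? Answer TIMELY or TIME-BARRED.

TIME-BARRED

The claim accrued on 2000-11-19, when the wrongful act occurred.
The untolled deadline — 6 months after 2000-11-19 — is 2001-05-19.
Because the pending related arbitration ran from 2001-02-11 to 2001-04-30, the deadline is extended by 78 days to 2001-08-05.
None of the other events listed affects the running of the period under the stated rules.
Radic filed on 2001-10-06, after the 2001-08-05 deadline, so the action is time-barred.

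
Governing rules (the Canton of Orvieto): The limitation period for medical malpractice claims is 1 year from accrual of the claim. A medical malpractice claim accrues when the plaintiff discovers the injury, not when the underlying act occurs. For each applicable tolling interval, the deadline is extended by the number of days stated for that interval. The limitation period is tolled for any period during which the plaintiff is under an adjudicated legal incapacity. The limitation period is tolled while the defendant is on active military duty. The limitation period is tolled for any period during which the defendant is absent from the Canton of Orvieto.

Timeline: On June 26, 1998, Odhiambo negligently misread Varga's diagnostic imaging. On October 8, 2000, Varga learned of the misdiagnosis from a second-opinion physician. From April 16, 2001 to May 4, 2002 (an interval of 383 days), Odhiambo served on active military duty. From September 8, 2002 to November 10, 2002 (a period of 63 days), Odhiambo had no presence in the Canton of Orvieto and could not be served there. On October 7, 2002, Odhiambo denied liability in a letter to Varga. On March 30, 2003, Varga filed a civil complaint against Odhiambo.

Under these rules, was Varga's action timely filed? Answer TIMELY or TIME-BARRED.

TIME-BARRED

Under the discovery rule, the claim accrued on October 8, 2000, when Varga discovered the injury — not on the June 26, 1998 date of the underlying act.
Adding the 1 year base period to October 8, 2000 gives a deadline of October 8, 2001, before any tolling.
The defendant's active military service from April 16, 2001 to May 4, 2002 tolled the period for 383 days, extending the deadline to October 26, 2002.
Because the defendant's absence from the jurisdiction ran from September 8, 2002 to November 10, 2002, the deadline is extended by 63 days to December 28, 2002.
The other events in the timeline have no effect on the limitation period under the stated rules.
Filing on March 30, 2003 missed the December 28, 2002 deadline — the action is time-barred.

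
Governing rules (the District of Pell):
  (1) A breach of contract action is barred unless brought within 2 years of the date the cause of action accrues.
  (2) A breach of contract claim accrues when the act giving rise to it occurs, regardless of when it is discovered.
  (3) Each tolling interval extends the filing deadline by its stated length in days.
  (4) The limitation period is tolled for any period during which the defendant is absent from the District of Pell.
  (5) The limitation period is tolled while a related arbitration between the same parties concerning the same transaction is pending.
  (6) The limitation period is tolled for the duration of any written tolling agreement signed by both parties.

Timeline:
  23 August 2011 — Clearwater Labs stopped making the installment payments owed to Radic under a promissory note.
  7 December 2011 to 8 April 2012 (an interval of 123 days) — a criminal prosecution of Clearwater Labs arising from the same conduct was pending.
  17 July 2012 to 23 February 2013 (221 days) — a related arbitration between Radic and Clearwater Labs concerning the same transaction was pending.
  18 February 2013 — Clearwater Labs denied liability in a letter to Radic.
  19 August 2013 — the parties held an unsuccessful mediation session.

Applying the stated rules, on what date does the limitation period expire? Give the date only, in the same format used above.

The cause of action accrued on 23 August 2011, the date of the act.
The untolled deadline — 2 years after 23 August 2011 — is 23 August 2013.
Because the pending related arbitration ran from 17 July 2012 to 23 February 2013, the deadline is extended by 221 days to 1 April 2014.
The pending criminal prosecution from 7 December 2011 to 8 April 2012 does not toll the period, because no stated rule makes a criminal prosecution a tolling event.
None of the other events listed affects the running of the period under the stated rules.

1 April 2014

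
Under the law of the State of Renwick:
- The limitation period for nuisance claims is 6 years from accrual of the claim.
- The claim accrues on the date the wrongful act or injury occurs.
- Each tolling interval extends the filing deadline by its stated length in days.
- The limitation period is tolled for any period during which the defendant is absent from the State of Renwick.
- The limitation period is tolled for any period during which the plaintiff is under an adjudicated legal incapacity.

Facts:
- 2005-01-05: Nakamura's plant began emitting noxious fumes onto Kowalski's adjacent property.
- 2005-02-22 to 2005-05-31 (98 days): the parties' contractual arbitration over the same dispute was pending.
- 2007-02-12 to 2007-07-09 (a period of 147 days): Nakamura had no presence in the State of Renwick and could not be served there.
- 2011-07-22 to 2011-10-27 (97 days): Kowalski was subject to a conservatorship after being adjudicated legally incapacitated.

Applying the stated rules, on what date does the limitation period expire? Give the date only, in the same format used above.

2011-06-01

The claim accrued on 2005-01-05, the date of the act.
Adding the 6 years base period to 2005-01-05 gives a deadline of 2011-01-05, before any tolling.
The defendant's absence from the jurisdiction from 2007-02-12 to 2007-07-09 tolled the period for 147 days, extending the deadline to 2011-06-01.
By the time the plaintiff's legal incapacity began on 2011-07-22, the limitation period had already expired on 2011-06-01; that interval cannot revive it.
The pending related arbitration from 2005-02-22 to 2005-05-31 does not toll the period, because no stated rule makes a pending arbitration a tolling event.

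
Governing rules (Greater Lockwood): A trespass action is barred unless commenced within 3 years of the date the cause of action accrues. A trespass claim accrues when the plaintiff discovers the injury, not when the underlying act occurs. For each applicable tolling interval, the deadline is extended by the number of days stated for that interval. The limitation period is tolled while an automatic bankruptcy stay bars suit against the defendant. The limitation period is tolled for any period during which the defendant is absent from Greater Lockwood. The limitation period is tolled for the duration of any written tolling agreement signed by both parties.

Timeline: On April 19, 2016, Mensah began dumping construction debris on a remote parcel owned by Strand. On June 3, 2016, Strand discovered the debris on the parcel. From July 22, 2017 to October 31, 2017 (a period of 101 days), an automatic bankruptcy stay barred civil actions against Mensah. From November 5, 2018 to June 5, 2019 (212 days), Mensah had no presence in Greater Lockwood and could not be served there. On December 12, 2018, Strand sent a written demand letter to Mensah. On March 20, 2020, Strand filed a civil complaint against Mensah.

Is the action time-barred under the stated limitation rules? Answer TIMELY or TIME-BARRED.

TIMELY

Under the discovery rule, the claim accrued on June 3, 2016, when Strand discovered the injury — not on the April 19, 2016 date of the underlying act.
Adding the 3 years base period to June 3, 2016 gives a deadline of June 3, 2019, before any tolling.
Because the automatic bankruptcy stay ran from July 22, 2017 to October 31, 2017, the deadline is extended by 101 days to September 12, 2019.
The period was tolled for 212 days by the defendant's absence from the jurisdiction (November 5, 2018 to June 5, 2019), pushing the deadline to April 11, 2020.
None of the other events listed affects the running of the period under the stated rules.
The March 20, 2020 filing precedes the April 11, 2020 deadline; the claim is timely.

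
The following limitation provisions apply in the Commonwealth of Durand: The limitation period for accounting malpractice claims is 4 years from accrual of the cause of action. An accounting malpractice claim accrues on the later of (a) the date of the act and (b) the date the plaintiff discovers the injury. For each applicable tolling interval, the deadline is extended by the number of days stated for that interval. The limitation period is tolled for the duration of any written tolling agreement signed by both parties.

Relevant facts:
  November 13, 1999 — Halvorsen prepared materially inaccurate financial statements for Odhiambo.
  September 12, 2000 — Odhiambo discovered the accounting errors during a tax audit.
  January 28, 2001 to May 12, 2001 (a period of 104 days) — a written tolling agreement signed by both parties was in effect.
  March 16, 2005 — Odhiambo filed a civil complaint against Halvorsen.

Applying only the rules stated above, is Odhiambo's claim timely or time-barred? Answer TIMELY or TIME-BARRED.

The claim accrued on September 12, 2000 — the later of the November 13, 1999 act and the September 12, 2000 discovery.
Adding the 4 years base period to September 12, 2000 gives a deadline of September 12, 2004, before any tolling.
The written tolling agreement from January 28, 2001 to May 12, 2001 tolled the period for 104 days, extending the deadline to December 25, 2004.
Odhiambo filed on March 16, 2005, after the December 25, 2004 deadline, so the action is time-barred.

TIME-BARRED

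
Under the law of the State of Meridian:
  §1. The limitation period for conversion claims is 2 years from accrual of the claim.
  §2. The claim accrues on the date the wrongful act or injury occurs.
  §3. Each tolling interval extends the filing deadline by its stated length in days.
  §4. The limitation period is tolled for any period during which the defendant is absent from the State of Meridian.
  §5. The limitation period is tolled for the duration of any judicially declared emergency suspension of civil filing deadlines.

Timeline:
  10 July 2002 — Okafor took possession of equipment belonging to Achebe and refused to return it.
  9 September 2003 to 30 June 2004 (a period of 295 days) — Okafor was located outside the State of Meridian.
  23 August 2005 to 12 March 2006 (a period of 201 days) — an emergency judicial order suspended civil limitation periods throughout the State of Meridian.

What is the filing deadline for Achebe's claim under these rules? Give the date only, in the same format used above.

The limitation period began to run on 10 July 2002.
2 years from 10 July 2002 is 10 July 2004.
The period was tolled for 295 days by the defendant's absence from the jurisdiction (9 September 2003 to 30 June 2004), pushing the deadline to 1 May 2005.
The emergency suspension of filing deadlines starting 23 August 2005 came too late — the period had run on 1 May 2005 — and so does not extend the deadline.

1 May 2005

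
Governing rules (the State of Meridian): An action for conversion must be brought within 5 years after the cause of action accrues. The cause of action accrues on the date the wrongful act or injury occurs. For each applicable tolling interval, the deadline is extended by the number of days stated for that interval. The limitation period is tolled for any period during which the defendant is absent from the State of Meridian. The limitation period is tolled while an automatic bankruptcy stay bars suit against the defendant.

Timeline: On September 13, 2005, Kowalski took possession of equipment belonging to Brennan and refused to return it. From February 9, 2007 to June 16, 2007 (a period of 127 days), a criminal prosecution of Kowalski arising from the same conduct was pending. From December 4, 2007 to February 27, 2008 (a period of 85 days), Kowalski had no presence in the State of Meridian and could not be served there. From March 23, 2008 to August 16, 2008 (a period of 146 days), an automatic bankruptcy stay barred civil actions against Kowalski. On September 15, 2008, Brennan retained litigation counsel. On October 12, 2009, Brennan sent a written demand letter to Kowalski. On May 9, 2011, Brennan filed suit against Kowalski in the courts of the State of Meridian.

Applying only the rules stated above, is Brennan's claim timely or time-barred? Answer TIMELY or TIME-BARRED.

The claim accrued on September 13, 2005, when the wrongful act occurred.
Adding the 5 years base period to September 13, 2005 gives a deadline of September 13, 2010, before any tolling.
The period was tolled for 85 days by the defendant's absence from the jurisdiction (December 4, 2007 to February 27, 2008), pushing the deadline to December 7, 2010.
The automatic bankruptcy stay from March 23, 2008 to August 16, 2008 tolled the period for 146 days, extending the deadline to May 2, 2011.
Although a criminal prosecution ran from February 9, 2007 to June 16, 2007, the stated rules do not make that a tolling event, so it is disregarded.
The other events in the timeline have no effect on the limitation period under the stated rules.
Filing on May 9, 2011 missed the May 2, 2011 deadline — the action is time-barred.

TIME-BARRED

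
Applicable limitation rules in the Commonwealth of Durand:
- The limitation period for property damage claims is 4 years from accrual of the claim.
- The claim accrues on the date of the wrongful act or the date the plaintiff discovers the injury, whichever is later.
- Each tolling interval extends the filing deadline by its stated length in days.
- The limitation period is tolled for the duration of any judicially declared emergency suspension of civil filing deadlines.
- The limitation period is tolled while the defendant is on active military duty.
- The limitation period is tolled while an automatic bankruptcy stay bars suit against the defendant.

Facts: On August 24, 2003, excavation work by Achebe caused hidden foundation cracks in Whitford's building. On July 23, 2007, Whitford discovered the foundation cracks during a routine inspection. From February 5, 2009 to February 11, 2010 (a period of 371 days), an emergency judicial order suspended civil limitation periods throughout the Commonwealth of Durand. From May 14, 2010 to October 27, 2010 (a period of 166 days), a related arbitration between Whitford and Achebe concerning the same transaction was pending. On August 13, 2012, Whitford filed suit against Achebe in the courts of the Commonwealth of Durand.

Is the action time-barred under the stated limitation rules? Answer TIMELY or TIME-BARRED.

TIME-BARRED

Because discovery on July 23, 2007 post-dates the August 24, 2003 act, accrual under the later-of rule falls on July 23, 2007.
The untolled deadline — 4 years after July 23, 2007 — is July 23, 2011.
Because the emergency suspension of filing deadlines ran from February 5, 2009 to February 11, 2010, the deadline is extended by 371 days to July 28, 2012.
Although a pending arbitration ran from May 14, 2010 to October 27, 2010, the stated rules do not make that a tolling event, so it is disregarded.
The August 13, 2012 filing falls after the July 28, 2012 deadline; the claim is time-barred.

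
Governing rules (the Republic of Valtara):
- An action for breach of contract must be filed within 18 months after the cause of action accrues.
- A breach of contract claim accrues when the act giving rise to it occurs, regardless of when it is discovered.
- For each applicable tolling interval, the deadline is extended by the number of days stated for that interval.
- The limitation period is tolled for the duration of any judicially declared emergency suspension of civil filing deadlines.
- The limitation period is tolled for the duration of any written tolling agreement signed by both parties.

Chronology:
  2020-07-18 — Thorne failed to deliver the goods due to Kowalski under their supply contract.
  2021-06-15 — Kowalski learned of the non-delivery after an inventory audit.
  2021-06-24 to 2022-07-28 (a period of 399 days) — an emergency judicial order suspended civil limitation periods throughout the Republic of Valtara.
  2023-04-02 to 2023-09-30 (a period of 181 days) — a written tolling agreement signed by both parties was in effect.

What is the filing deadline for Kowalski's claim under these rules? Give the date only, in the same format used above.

The claim accrued on 2020-07-18, when the wrongful act occurred; under the stated occurrence rule the 2021-06-15 discovery does not delay accrual.
Adding the 18 months base period to 2020-07-18 gives a deadline of 2022-01-18, before any tolling.
The emergency suspension of filing deadlines from 2021-06-24 to 2022-07-28 tolled the period for 399 days, extending the deadline to 2023-02-21.
The written tolling agreement starting 2023-04-02 came too late — the period had run on 2023-02-21 — and so does not extend the deadline.

2023-02-21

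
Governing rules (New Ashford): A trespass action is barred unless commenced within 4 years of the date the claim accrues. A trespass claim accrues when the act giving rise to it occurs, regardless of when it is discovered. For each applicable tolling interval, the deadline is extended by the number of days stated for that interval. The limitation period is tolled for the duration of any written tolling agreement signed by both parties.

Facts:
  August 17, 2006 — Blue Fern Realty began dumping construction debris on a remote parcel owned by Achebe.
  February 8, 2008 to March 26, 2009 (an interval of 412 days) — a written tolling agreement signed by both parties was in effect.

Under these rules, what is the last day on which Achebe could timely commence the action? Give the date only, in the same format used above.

October 3, 2011

The claim accrued on August 17, 2006, the date of the act.
The untolled deadline — 4 years after August 17, 2006 — is August 17, 2010.
The written tolling agreement from February 8, 2008 to March 26, 2009 tolled the period for 412 days, extending the deadline to October 3, 2011.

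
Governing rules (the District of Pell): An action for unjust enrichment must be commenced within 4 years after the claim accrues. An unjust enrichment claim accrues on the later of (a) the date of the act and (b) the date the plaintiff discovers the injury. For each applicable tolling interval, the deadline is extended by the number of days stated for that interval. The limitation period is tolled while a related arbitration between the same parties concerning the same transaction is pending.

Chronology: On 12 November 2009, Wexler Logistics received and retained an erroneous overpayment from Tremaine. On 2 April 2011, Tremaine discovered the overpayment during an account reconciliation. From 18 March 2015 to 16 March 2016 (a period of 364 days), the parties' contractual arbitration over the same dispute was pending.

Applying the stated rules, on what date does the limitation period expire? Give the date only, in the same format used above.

31 March 2016

The claim accrued on 2 April 2011 — the later of the 12 November 2009 act and the 2 April 2011 discovery.
The untolled deadline — 4 years after 2 April 2011 — is 2 April 2015.
Because the pending related arbitration ran from 18 March 2015 to 16 March 2016, the deadline is extended by 364 days to 31 March 2016.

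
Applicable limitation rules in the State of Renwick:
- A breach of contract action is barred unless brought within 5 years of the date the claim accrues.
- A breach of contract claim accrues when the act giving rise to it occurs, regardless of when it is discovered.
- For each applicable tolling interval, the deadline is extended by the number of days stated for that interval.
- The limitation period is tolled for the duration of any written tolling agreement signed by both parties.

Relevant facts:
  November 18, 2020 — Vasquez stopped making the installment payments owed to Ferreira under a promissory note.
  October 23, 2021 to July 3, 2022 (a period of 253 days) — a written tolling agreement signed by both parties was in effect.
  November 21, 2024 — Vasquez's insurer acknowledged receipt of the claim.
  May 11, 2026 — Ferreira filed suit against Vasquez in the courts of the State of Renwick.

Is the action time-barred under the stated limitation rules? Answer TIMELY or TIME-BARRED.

The claim accrued on November 18, 2020, the date of the act.
5 years from November 18, 2020 is November 18, 2025.
The period was tolled for 253 days by the written tolling agreement (October 23, 2021 to July 3, 2022), pushing the deadline to July 29, 2026.
The other events in the timeline have no effect on the limitation period under the stated rules.
The May 11, 2026 filing precedes the July 29, 2026 deadline; the claim is timely.

TIMELY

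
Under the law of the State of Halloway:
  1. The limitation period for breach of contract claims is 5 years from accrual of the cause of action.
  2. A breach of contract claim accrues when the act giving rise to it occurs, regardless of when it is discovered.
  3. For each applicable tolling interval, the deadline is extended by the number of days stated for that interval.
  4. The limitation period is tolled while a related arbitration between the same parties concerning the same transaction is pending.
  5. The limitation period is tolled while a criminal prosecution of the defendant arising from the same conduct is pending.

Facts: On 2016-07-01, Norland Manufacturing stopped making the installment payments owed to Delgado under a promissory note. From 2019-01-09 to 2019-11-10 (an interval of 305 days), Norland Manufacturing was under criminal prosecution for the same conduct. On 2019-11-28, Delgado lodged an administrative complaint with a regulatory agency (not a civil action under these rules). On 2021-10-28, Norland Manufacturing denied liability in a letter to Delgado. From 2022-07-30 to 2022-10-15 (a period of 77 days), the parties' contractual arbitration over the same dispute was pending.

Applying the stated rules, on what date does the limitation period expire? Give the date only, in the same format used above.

2022-05-02

The limitation period began to run on 2016-07-01.
5 years from 2016-07-01 is 2021-07-01.
Because the pending criminal prosecution ran from 2019-01-09 to 2019-11-10, the deadline is extended by 305 days to 2022-05-02.
By the time the pending related arbitration began on 2022-07-30, the limitation period had already expired on 2022-05-02; that interval cannot revive it.
Nothing else in the chronology tolls or restarts the period.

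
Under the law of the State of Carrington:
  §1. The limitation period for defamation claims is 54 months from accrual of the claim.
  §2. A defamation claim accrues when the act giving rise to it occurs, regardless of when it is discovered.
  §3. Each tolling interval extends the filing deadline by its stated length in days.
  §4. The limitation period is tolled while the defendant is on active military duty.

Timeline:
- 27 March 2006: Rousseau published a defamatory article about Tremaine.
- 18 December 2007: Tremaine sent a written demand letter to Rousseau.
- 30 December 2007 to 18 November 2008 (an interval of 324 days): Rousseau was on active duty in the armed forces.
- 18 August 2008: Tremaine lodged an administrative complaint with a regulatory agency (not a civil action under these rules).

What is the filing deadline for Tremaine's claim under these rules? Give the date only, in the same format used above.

The limitation period began to run on 27 March 2006.
Adding the 54 months base period to 27 March 2006 gives a deadline of 27 September 2010, before any tolling.
Because the defendant's active military service ran from 30 December 2007 to 18 November 2008, the deadline is extended by 324 days to 17 August 2011.
The other events in the timeline have no effect on the limitation period under the stated rules.

17 August 2011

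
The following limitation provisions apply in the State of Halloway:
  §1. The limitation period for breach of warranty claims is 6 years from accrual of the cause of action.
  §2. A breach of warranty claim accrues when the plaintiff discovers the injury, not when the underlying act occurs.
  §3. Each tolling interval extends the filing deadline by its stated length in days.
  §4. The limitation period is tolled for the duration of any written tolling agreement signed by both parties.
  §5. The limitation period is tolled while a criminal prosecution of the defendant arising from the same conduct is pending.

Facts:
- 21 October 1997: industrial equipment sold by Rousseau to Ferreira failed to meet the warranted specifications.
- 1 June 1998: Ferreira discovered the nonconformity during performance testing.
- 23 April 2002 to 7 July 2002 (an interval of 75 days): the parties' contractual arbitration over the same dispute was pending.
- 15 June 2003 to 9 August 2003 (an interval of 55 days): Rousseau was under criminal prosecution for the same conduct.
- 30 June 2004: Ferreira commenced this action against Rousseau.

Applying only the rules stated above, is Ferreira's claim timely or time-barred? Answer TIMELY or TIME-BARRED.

Under the discovery rule, the claim accrued on 1 June 1998, when Ferreira discovered the injury — not on the 21 October 1997 date of the underlying act.
The untolled deadline — 6 years after 1 June 1998 — is 1 June 2004.
The period was tolled for 55 days by the pending criminal prosecution (15 June 2003 to 9 August 2003), pushing the deadline to 26 July 2004.
The pending related arbitration from 23 April 2002 to 7 July 2002 does not toll the period, because no stated rule makes a pending arbitration a tolling event.
Filing on 30 June 2004 beat the 26 July 2004 deadline — the action is timely.

TIMELY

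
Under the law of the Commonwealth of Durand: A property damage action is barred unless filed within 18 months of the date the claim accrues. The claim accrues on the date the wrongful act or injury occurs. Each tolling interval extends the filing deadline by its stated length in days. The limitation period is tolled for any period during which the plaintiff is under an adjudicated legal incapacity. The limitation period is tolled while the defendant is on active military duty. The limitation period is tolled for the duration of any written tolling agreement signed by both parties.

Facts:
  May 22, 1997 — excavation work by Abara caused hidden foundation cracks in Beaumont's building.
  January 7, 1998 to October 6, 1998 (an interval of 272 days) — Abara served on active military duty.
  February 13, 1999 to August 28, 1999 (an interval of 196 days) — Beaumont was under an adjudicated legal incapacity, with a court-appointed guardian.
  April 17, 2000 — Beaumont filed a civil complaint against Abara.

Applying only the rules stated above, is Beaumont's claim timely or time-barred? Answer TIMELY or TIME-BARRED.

The limitation period began to run on May 22, 1997.
The untolled deadline — 18 months after May 22, 1997 — is November 22, 1998.
The defendant's active military service from January 7, 1998 to October 6, 1998 tolled the period for 272 days, extending the deadline to August 21, 1999.
The period was tolled for 196 days by the plaintiff's legal incapacity (February 13, 1999 to August 28, 1999), pushing the deadline to March 4, 2000.
Beaumont filed on April 17, 2000, after the March 4, 2000 deadline, so the action is time-barred.

TIME-BARRED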